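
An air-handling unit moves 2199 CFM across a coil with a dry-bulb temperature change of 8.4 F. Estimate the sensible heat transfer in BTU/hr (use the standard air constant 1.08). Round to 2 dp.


Q = 1.08 * 2199 * 8.4 = 19949.33 BTU/hr

19949.33 BTU/hr


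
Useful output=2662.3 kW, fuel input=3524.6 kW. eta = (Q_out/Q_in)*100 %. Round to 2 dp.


eta = (2662.3/3524.6)*100 = 75.53 %

75.53 %


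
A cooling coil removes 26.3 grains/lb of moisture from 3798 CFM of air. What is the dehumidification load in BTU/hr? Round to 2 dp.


Q = 0.68 * 3798 * 26.3 = 67923.43 BTU/hr

67923.43 BTU/hr


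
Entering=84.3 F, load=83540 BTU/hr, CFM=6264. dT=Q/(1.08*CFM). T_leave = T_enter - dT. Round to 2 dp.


dT = 83540/(1.08*6264) = 12.3486
T_leave = 84.3 - 12.3486 = 71.95 F

71.95 F


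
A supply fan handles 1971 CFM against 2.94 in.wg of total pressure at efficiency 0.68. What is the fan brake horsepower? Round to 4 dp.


BHP = 1971 * 2.94 / (6356 * 0.68) = 1.3407 hp

1.3407 hp


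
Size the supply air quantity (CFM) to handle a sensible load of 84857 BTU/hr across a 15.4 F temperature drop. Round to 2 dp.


CFM = 84857 / (1.08 * 15.4) = 5102.03

5102.03 CFM


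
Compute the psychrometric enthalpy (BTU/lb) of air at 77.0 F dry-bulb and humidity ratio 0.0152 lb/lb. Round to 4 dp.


h = 0.24*77.0 + 0.0152*(1061+0.444*77.0) = 35.1269 BTU/lb

35.1269 BTU/lb


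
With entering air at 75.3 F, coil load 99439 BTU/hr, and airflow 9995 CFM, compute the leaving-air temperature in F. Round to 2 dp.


dT = 99439/(1.08*9995) = 9.2119
T_leave = 75.3 - 9.2119 = 66.09 F

66.09 F


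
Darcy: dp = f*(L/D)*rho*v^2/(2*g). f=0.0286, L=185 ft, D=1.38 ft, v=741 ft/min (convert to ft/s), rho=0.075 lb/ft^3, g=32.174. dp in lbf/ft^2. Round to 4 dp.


v_fps = 741/60 = 12.35 ft/s
dp = 0.0286*(185/1.38)*0.075*12.35^2/(2*32.174) = 0.6816 lbf/ft^2

0.6816 lbf/ft^2


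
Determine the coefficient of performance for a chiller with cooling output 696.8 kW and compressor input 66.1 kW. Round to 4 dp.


COP = 696.8 / 66.1 = 10.5416

10.5416


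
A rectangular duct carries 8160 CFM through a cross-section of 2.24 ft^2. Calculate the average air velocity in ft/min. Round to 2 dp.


V = 8160 / 2.24 = 3642.86 ft/min

3642.86 ft/min


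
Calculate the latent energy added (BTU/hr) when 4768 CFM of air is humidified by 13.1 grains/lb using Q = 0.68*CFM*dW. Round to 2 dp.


Q = 0.68 * 4768 * 13.1 = 42473.34 BTU/hr

42473.34 BTU/hr


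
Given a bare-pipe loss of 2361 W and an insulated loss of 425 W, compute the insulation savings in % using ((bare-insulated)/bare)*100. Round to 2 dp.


Savings = ((2361-425)/2361)*100 = 82.00 %

82.00 %


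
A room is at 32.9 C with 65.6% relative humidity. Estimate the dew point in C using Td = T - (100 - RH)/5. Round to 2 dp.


Td = 32.9 - (100-65.6)/5 = 26.02 C

26.02 C


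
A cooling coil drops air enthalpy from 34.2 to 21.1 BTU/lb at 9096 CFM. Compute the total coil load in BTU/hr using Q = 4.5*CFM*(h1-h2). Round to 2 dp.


Q = 4.5 * 9096 * (34.2 - 21.1) = 536209.20 BTU/hr

536209.20 BTU/hr


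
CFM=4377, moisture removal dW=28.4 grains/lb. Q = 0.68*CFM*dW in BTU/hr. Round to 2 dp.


Q = 0.68 * 4377 * 28.4 = 84528.62 BTU/hr

84528.62 BTU/hr


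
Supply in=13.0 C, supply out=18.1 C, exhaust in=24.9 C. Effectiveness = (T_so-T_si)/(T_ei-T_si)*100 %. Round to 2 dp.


eff = (18.1-13.0)/(24.9-13.0)*100 = 42.86 %

42.86 %


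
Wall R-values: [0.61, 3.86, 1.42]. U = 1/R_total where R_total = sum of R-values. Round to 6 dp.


R_total = 0.61 + 3.86 + 1.42 = 5.89
U = 1/5.89 = 0.169779

0.169779


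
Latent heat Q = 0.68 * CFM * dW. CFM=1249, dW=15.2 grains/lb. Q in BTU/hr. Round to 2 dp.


Q = 0.68 * 1249 * 15.2 = 12909.66 BTU/hr

12909.66 BTU/hr


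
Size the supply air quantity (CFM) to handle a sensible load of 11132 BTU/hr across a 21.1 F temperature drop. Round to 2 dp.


CFM = 11132 / (1.08 * 21.1) = 488.50

488.50 CFM


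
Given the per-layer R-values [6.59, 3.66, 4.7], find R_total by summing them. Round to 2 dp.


R_total = 6.59 + 3.66 + 4.7 = 14.95

14.95


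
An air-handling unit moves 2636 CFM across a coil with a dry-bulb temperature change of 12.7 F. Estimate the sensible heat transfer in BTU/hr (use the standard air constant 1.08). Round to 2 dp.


Q = 1.08 * 2636 * 12.7 = 36155.38 BTU/hr

36155.38 BTU/hr


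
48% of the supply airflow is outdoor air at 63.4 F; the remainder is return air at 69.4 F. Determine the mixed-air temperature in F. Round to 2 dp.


T_mix = 0.48*63.4 + 0.52*69.4 = 66.52 F

66.52 F


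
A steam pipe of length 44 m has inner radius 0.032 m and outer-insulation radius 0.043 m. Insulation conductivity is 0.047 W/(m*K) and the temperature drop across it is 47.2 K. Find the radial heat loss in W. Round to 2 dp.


Q = 2*pi*0.047*44*47.2/ln(0.043/0.032) = 2075.71 W

2075.71 W


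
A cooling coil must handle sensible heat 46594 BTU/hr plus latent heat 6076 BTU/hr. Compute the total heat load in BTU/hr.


Qt = 46594 + 6076 = 52670 BTU/hr

52670 BTU/hr


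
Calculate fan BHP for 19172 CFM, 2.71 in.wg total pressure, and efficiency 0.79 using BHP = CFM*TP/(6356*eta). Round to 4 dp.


BHP = 19172 * 2.71 / (6356 * 0.79) = 10.3473 hp

10.3473 hp


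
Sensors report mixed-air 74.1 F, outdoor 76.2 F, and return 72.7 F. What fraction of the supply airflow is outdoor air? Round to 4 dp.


frac = (74.1 - 72.7) / (76.2 - 72.7) = 0.4000

0.4000


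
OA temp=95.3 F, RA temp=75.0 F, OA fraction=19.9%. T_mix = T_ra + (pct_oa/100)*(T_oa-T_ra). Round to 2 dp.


T_mix = 75.0 + (19.9/100)*(95.3-75.0) = 79.04 F

79.04 F


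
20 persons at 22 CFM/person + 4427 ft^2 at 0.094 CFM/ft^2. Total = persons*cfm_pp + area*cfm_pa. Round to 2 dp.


Total = 20*22 + 4427*0.094 = 856.14 CFM

856.14 CFM


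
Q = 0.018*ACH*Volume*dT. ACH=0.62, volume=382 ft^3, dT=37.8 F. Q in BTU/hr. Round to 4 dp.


Q = 0.018 * 0.62 * 382 * 37.8 = 161.1459 BTU/hr

161.1459 BTU/hr


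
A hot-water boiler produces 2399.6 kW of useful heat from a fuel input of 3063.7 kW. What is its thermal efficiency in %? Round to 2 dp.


eta = (2399.6/3063.7)*100 = 78.32 %

78.32 %


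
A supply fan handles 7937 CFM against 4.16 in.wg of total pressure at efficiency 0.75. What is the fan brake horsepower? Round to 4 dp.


BHP = 7937 * 4.16 / (6356 * 0.75) = 6.9264 hp

6.9264 hp


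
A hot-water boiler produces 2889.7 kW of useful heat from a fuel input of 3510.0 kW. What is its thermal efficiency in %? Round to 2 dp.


eta = (2889.7/3510.0)*100 = 82.33 %

82.33 %


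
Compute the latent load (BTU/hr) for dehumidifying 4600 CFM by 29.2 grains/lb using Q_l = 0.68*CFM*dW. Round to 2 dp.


Q = 0.68 * 4600 * 29.2 = 91337.60 BTU/hr

91337.60 BTU/hr


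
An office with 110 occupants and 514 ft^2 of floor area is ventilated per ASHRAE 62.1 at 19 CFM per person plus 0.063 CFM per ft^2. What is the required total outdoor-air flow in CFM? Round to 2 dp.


Total = 110*19 + 514*0.063 = 2122.38 CFM

2122.38 CFM


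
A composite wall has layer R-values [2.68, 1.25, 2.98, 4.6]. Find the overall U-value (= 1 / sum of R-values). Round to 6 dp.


R_total = 2.68 + 1.25 + 2.98 + 4.6 = 11.51
U = 1/11.51 = 0.086881

0.086881


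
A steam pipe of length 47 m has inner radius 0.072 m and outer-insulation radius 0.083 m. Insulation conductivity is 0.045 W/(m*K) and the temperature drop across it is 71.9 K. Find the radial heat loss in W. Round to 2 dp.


Q = 2*pi*0.045*47*71.9/ln(0.083/0.072) = 6720.44 W

6720.44 W


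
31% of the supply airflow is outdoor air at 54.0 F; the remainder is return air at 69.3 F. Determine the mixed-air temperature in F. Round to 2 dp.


T_mix = 0.31*54.0 + 0.69*69.3 = 64.56 F

64.56 F


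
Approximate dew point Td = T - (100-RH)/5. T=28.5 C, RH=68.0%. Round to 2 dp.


Td = 28.5 - (100-68.0)/5 = 22.10 C

22.10 C


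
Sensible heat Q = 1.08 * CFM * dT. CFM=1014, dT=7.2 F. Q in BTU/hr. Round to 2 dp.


Q = 1.08 * 1014 * 7.2 = 7884.86 BTU/hr

7884.86 BTU/hr


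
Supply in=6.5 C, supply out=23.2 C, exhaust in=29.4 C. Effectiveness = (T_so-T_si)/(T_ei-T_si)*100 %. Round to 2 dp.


eff = (23.2-6.5)/(29.4-6.5)*100 = 72.93 %

72.93 %


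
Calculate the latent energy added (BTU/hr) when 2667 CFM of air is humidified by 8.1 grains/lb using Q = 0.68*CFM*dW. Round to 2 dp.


Q = 0.68 * 2667 * 8.1 = 14689.84 BTU/hr

14689.84 BTU/hr


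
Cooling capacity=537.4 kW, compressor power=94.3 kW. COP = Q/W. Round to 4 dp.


COP = 537.4 / 94.3 = 5.6988

5.6988


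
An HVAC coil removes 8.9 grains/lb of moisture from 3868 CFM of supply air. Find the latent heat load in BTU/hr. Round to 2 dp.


Q = 0.68 * 3868 * 8.9 = 23409.14 BTU/hr

23409.14 BTU/hr


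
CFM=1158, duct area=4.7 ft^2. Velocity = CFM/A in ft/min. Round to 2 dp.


V = 1158 / 4.7 = 246.38 ft/min

246.38 ft/min


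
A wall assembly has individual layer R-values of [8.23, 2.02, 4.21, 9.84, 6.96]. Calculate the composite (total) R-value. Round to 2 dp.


R_total = 8.23 + 2.02 + 4.21 + 9.84 + 6.96 = 31.26

31.26


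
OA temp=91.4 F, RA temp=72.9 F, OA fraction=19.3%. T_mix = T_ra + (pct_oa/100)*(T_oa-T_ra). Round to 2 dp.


T_mix = 72.9 + (19.3/100)*(91.4-72.9) = 76.47 F

76.47 F


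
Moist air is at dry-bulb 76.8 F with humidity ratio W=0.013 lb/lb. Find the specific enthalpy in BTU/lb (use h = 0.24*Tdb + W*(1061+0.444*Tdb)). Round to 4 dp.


h = 0.24*76.8 + 0.013*(1061+0.444*76.8) = 32.6683 BTU/lb

32.6683 BTU/lb


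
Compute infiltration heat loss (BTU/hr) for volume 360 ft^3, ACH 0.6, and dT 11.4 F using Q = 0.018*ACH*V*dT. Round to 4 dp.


Q = 0.018 * 0.6 * 360 * 11.4 = 44.3232 BTU/hr

44.3232 BTU/hr


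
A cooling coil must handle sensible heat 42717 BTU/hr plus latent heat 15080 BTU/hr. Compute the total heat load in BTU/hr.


Qt = 42717 + 15080 = 57797 BTU/hr

57797 BTU/hr


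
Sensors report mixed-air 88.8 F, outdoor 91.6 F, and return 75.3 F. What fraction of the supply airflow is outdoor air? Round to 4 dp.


frac = (88.8 - 75.3) / (91.6 - 75.3) = 0.8282

0.8282


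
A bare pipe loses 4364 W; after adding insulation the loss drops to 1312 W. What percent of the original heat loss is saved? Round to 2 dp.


Savings = ((4364-1312)/4364)*100 = 69.94 %

69.94 %


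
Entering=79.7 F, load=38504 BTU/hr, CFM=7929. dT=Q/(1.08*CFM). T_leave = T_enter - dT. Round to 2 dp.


dT = 38504/(1.08*7929) = 4.4964
T_leave = 79.7 - 4.4964 = 75.20 F

75.20 F


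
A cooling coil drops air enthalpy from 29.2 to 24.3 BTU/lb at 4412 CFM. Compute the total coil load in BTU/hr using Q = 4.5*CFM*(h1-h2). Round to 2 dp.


Q = 4.5 * 4412 * (29.2 - 24.3) = 97284.60 BTU/hr

97284.60 BTU/hr


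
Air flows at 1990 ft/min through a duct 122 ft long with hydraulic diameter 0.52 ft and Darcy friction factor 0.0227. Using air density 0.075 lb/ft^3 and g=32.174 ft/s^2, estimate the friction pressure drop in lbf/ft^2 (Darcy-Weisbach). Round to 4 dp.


v_fps = 1990/60 = 33.1667 ft/s
dp = 0.0227*(122/0.52)*0.075*33.1667^2/(2*32.174) = 6.8283 lbf/ft^2

6.8283 lbf/ft^2


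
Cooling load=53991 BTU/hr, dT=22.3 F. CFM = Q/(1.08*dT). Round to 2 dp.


CFM = 53991 / (1.08 * 22.3) = 2241.78

2241.78 CFM


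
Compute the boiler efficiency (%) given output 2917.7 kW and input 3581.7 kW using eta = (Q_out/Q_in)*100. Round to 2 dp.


eta = (2917.7/3581.7)*100 = 81.46 %

81.46 %


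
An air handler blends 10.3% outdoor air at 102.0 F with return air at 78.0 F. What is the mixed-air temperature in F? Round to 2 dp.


T_mix = 78.0 + (10.3/100)*(102.0-78.0) = 80.47 F

80.47 F


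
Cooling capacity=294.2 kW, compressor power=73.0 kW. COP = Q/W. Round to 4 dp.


COP = 294.2 / 73.0 = 4.0301

4.0301


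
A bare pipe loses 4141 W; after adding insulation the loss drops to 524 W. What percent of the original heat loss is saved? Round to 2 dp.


Savings = ((4141-524)/4141)*100 = 87.35 %

87.35 %


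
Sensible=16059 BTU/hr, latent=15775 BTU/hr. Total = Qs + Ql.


Qt = 16059 + 15775 = 31834 BTU/hr

31834 BTU/hr


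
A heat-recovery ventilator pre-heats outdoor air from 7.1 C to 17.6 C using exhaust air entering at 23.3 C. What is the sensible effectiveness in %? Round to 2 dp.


eff = (17.6-7.1)/(23.3-7.1)*100 = 64.81 %

64.81 %


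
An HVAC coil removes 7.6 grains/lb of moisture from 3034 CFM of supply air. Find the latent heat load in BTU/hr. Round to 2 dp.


Q = 0.68 * 3034 * 7.6 = 15679.71 BTU/hr

15679.71 BTU/hr


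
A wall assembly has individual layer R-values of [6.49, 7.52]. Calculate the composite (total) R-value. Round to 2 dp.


R_total = 6.49 + 7.52 = 14.01

14.01


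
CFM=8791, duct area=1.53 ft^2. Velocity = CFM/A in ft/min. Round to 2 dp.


V = 8791 / 1.53 = 5745.75 ft/min

5745.75 ft/min


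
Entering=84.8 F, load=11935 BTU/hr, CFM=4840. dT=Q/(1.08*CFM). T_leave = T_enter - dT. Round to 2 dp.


dT = 11935/(1.08*4840) = 2.2832
T_leave = 84.8 - 2.2832 = 82.52 F

82.52 F


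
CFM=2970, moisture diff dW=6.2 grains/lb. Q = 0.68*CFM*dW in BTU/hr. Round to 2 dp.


Q = 0.68 * 2970 * 6.2 = 12521.52 BTU/hr

12521.52 BTU/hr


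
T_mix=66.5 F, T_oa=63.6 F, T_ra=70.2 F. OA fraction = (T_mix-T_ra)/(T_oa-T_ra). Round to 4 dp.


frac = (66.5 - 70.2) / (63.6 - 70.2) = 0.5606

0.5606


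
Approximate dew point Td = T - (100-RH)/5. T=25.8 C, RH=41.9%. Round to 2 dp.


Td = 25.8 - (100-41.9)/5 = 14.18 C

14.18 C


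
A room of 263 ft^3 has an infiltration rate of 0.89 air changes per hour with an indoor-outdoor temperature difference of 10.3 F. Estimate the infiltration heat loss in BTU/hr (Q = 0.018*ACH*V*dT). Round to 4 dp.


Q = 0.018 * 0.89 * 263 * 10.3 = 43.3966 BTU/hr

43.3966 BTU/hr


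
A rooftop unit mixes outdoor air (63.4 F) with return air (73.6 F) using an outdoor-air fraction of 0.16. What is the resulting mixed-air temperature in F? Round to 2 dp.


T_mix = 0.16*63.4 + 0.84*73.6 = 71.97 F

71.97 F


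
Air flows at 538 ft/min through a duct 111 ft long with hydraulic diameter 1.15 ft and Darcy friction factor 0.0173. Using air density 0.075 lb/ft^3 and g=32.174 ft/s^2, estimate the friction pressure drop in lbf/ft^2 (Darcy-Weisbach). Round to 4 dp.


v_fps = 538/60 = 8.9667 ft/s
dp = 0.0173*(111/1.15)*0.075*8.9667^2/(2*32.174) = 0.1565 lbf/ft^2

0.1565 lbf/ft^2


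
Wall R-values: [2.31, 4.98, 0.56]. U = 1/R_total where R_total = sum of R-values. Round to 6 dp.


R_total = 2.31 + 4.98 + 0.56 = 7.85
U = 1/7.85 = 0.127389

0.127389


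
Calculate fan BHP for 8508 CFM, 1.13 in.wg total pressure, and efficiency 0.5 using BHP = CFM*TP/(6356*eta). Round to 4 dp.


BHP = 8508 * 1.13 / (6356 * 0.5) = 3.0252 hp

3.0252 hp


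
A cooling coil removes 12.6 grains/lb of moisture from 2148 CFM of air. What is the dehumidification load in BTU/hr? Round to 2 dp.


Q = 0.68 * 2148 * 12.6 = 18404.06 BTU/hr

18404.06 BTU/hr


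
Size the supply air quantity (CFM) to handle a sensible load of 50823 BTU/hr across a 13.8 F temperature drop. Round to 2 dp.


CFM = 50823 / (1.08 * 13.8) = 3410.02

3410.02 CFM


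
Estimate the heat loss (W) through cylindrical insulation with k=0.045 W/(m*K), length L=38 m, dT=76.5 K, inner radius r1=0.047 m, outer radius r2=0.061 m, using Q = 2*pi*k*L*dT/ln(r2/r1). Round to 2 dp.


Q = 2*pi*0.045*38*76.5/ln(0.061/0.047) = 3152.48 W

3152.48 W


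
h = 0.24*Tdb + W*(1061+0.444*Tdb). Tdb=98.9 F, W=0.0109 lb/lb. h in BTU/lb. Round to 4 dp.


h = 0.24*98.9 + 0.0109*(1061+0.444*98.9) = 35.7795 BTU/lb

35.7795 BTU/lb


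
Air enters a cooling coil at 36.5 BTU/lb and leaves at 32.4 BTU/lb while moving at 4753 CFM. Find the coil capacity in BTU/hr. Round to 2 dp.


Q = 4.5 * 4753 * (36.5 - 32.4) = 87692.85 BTU/hr

87692.85 BTU/hr


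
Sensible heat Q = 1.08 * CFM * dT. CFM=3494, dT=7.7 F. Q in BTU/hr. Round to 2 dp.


Q = 1.08 * 3494 * 7.7 = 29056.10 BTU/hr

29056.10 BTU/hr


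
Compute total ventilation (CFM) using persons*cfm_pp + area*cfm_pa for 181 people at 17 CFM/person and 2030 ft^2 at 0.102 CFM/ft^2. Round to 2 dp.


Total = 181*17 + 2030*0.102 = 3284.06 CFM

3284.06 CFM


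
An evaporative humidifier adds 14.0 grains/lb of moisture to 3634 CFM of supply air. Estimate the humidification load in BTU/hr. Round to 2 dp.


Q = 0.68 * 3634 * 14.0 = 34595.68 BTU/hr

34595.68 BTU/hr


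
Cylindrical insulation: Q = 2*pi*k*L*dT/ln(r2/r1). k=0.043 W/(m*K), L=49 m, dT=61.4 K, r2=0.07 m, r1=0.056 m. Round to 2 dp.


Q = 2*pi*0.043*49*61.4/ln(0.07/0.056) = 3642.74 W

3642.74 W


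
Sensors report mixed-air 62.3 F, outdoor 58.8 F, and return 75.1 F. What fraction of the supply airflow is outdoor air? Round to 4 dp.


frac = (62.3 - 75.1) / (58.8 - 75.1) = 0.7853

0.7853


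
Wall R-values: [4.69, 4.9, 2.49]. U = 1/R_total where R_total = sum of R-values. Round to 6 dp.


R_total = 4.69 + 4.9 + 2.49 = 12.08
U = 1/12.08 = 0.082781

0.082781


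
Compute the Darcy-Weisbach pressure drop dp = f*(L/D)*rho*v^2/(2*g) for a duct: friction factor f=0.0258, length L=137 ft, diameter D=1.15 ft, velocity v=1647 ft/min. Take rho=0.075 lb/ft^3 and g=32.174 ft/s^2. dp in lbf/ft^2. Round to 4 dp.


v_fps = 1647/60 = 27.45 ft/s
dp = 0.0258*(137/1.15)*0.075*27.45^2/(2*32.174) = 2.6993 lbf/ft^2

2.6993 lbf/ft^2


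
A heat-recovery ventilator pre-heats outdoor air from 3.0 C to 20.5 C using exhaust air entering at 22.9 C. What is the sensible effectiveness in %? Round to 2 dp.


eff = (20.5-3.0)/(22.9-3.0)*100 = 87.94 %

87.94 %


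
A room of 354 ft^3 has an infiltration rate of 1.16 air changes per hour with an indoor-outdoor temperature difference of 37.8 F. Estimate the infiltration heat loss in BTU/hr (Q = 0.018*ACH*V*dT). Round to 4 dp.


Q = 0.018 * 1.16 * 354 * 37.8 = 279.3995 BTU/hr

279.3995 BTU/hr


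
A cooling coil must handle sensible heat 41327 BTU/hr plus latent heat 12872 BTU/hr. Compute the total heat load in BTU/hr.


Qt = 41327 + 12872 = 54199 BTU/hr

54199 BTU/hr


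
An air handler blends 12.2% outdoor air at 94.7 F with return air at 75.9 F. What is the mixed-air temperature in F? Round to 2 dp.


T_mix = 75.9 + (12.2/100)*(94.7-75.9) = 78.19 F

78.19 F


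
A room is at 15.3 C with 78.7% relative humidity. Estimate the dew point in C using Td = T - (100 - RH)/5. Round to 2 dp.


Td = 15.3 - (100-78.7)/5 = 11.04 C

11.04 C


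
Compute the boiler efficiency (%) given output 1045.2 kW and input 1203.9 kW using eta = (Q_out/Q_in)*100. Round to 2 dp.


eta = (1045.2/1203.9)*100 = 86.82 %

86.82 %


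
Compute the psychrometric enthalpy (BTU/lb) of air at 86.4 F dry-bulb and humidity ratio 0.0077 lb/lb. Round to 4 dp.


h = 0.24*86.4 + 0.0077*(1061+0.444*86.4) = 29.2011 BTU/lb

29.2011 BTU/lb


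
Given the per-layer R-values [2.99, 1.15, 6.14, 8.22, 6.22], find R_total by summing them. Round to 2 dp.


R_total = 2.99 + 1.15 + 6.14 + 8.22 + 6.22 = 24.72

24.72


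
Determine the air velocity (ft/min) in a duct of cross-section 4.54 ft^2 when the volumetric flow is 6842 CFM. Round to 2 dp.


V = 6842 / 4.54 = 1507.05 ft/min

1507.05 ft/min


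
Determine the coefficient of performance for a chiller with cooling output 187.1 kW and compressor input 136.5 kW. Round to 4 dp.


COP = 187.1 / 136.5 = 1.3707

1.3707


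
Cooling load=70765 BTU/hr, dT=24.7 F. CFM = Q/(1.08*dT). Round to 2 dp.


CFM = 70765 / (1.08 * 24.7) = 2652.76

2652.76 CFM


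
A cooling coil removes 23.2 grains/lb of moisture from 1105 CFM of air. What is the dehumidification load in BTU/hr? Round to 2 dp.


Q = 0.68 * 1105 * 23.2 = 17432.48 BTU/hr

17432.48 BTU/hr


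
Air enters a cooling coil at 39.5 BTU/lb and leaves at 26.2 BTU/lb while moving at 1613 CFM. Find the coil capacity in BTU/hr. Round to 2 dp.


Q = 4.5 * 1613 * (39.5 - 26.2) = 96538.05 BTU/hr

96538.05 BTU/hr


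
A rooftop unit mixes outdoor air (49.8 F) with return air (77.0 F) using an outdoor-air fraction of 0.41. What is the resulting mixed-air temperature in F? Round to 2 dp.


T_mix = 0.41*49.8 + 0.59*77.0 = 65.85 F

65.85 F


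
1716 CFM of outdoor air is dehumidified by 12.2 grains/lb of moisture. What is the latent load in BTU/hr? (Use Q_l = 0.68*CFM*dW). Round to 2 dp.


Q = 0.68 * 1716 * 12.2 = 14235.94 BTU/hr

14235.94 BTU/hr


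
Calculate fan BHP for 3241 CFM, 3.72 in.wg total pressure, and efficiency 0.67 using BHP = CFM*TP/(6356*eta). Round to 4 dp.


BHP = 3241 * 3.72 / (6356 * 0.67) = 2.8312 hp

2.8312 hp


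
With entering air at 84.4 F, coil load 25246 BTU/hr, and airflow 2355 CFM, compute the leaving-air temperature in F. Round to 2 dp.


dT = 25246/(1.08*2355) = 9.9261
T_leave = 84.4 - 9.9261 = 74.47 F

74.47 F


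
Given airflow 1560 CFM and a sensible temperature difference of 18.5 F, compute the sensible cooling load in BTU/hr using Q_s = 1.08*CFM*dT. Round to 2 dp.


Q = 1.08 * 1560 * 18.5 = 31168.80 BTU/hr

31168.80 BTU/hr


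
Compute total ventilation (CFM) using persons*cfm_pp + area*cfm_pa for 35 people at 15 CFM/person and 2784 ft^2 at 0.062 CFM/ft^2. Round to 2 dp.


Total = 35*15 + 2784*0.062 = 697.61 CFM

697.61 CFM


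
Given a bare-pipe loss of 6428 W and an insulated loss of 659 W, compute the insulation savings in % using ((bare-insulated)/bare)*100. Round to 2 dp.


Savings = ((6428-659)/6428)*100 = 89.75 %

89.75 %


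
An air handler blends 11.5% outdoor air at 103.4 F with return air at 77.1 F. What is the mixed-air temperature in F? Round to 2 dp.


T_mix = 77.1 + (11.5/100)*(103.4-77.1) = 80.12 F

80.12 F


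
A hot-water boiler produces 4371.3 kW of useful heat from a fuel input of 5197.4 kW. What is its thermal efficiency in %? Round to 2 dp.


eta = (4371.3/5197.4)*100 = 84.11 %

84.11 %


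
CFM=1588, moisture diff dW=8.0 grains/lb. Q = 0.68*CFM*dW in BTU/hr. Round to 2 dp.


Q = 0.68 * 1588 * 8.0 = 8638.72 BTU/hr

8638.72 BTU/hr


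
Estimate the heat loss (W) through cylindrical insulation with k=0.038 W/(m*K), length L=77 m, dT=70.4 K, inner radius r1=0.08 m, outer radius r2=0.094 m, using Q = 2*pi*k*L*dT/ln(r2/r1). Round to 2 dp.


Q = 2*pi*0.038*77*70.4/ln(0.094/0.08) = 8025.61 W

8025.61 W


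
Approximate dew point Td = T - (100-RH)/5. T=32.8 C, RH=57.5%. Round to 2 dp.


Td = 32.8 - (100-57.5)/5 = 24.30 C

24.30 C


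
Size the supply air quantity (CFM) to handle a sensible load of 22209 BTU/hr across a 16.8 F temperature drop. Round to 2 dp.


CFM = 22209 / (1.08 * 16.8) = 1224.04

1224.04 CFM


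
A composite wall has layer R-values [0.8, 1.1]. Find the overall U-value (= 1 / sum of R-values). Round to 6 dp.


R_total = 0.8 + 1.1 = 1.90
U = 1/1.90 = 0.526316

0.526316


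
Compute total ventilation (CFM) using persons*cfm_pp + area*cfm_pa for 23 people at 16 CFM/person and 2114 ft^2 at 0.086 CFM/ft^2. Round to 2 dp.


Total = 23*16 + 2114*0.086 = 549.80 CFM

549.80 CFM


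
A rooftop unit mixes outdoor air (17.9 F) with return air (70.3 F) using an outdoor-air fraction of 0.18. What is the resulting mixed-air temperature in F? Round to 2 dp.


T_mix = 0.18*17.9 + 0.82*70.3 = 60.87 F

60.87 F


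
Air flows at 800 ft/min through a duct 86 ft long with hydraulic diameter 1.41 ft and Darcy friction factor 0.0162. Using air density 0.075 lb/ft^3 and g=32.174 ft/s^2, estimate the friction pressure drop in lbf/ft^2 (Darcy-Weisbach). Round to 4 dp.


v_fps = 800/60 = 13.3333 ft/s
dp = 0.0162*(86/1.41)*0.075*13.3333^2/(2*32.174) = 0.2047 lbf/ft^2

0.2047 lbf/ft^2


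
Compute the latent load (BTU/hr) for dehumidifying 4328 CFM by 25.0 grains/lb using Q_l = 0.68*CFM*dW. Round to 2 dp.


Q = 0.68 * 4328 * 25.0 = 73576.00 BTU/hr

73576.00 BTU/hr


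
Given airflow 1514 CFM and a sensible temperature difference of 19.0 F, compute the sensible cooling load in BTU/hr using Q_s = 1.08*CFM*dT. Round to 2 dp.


Q = 1.08 * 1514 * 19.0 = 31067.28 BTU/hr

31067.28 BTU/hr


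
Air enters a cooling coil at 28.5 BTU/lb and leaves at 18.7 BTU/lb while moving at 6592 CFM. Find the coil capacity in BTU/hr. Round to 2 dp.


Q = 4.5 * 6592 * (28.5 - 18.7) = 290707.20 BTU/hr

290707.20 BTU/hr


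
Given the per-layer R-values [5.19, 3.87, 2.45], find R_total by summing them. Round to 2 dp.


R_total = 5.19 + 3.87 + 2.45 = 11.51

11.51


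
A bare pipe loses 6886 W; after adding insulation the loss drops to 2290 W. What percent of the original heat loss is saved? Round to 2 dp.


Savings = ((6886-2290)/6886)*100 = 66.74 %

66.74 %


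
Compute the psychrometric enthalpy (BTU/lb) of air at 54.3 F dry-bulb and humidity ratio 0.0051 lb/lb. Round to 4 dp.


h = 0.24*54.3 + 0.0051*(1061+0.444*54.3) = 18.5661 BTU/lb

18.5661 BTU/lb


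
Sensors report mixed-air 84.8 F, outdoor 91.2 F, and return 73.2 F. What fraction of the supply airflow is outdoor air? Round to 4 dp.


frac = (84.8 - 73.2) / (91.2 - 73.2) = 0.6444

0.6444


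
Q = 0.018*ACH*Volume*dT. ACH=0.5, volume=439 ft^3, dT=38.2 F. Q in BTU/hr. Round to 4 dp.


Q = 0.018 * 0.5 * 439 * 38.2 = 150.9282 BTU/hr

150.9282 BTU/hr


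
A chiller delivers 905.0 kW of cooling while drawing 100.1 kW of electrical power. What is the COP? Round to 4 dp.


COP = 905.0 / 100.1 = 9.0410

9.0410


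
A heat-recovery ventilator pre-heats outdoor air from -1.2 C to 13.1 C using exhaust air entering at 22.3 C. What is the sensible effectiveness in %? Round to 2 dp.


eff = (13.1-(-1.2))/(22.3-(-1.2))*100 = 60.85 %

60.85 %


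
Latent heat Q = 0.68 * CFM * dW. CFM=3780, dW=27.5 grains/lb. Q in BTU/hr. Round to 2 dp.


Q = 0.68 * 3780 * 27.5 = 70686.00 BTU/hr

70686.00 BTU/hr


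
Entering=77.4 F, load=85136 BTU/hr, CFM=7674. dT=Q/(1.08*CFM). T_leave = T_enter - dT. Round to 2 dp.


dT = 85136/(1.08*7674) = 10.2723
T_leave = 77.4 - 10.2723 = 67.13 F

67.13 F


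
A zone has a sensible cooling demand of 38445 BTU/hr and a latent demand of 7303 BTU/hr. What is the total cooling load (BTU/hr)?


Qt = 38445 + 7303 = 45748 BTU/hr

45748 BTU/hr


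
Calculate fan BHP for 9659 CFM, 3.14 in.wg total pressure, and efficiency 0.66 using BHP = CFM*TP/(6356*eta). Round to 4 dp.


BHP = 9659 * 3.14 / (6356 * 0.66) = 7.2299 hp

7.2299 hp


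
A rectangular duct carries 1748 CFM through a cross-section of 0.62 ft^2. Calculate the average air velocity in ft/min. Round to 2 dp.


V = 1748 / 0.62 = 2819.35 ft/min

2819.35 ft/min


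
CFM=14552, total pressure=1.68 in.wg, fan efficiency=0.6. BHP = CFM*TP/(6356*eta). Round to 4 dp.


BHP = 14552 * 1.68 / (6356 * 0.6) = 6.4106 hp

6.4106 hp


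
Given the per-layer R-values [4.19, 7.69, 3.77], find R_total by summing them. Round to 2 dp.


R_total = 4.19 + 7.69 + 3.77 = 15.65

15.65


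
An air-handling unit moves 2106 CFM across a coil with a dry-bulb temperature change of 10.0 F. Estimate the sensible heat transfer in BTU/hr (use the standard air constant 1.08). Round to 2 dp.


Q = 1.08 * 2106 * 10.0 = 22744.80 BTU/hr

22744.80 BTU/hr


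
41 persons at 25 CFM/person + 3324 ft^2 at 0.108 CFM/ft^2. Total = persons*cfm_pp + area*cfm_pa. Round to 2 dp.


Total = 41*25 + 3324*0.108 = 1383.99 CFM

1383.99 CFM


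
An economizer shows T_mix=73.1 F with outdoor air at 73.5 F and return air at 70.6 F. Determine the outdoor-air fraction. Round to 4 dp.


frac = (73.1 - 70.6) / (73.5 - 70.6) = 0.8621

0.8621


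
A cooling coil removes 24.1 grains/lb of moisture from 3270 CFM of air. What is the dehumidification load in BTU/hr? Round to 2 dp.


Q = 0.68 * 3270 * 24.1 = 53588.76 BTU/hr

53588.76 BTU/hr


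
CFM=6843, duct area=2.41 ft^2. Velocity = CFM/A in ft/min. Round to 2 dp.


V = 6843 / 2.41 = 2839.42 ft/min

2839.42 ft/min


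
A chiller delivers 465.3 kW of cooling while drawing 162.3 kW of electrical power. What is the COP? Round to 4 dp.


COP = 465.3 / 162.3 = 2.8669

2.8669


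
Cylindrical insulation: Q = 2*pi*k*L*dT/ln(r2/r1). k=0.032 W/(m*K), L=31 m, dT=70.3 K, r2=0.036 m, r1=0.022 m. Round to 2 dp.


Q = 2*pi*0.032*31*70.3/ln(0.036/0.022) = 889.74 W

889.74 W


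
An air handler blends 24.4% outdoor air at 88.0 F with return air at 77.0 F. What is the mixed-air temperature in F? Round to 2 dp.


T_mix = 77.0 + (24.4/100)*(88.0-77.0) = 79.68 F

79.68 F


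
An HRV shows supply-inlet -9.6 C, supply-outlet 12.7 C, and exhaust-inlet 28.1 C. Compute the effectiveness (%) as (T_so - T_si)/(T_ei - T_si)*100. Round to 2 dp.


eff = (12.7-(-9.6))/(28.1-(-9.6))*100 = 59.15 %

59.15 %


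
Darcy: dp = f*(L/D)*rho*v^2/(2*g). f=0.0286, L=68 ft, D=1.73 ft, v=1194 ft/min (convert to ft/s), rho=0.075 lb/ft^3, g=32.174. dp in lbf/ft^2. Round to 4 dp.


v_fps = 1194/60 = 19.9 ft/s
dp = 0.0286*(68/1.73)*0.075*19.9^2/(2*32.174) = 0.5189 lbf/ft^2

0.5189 lbf/ft^2


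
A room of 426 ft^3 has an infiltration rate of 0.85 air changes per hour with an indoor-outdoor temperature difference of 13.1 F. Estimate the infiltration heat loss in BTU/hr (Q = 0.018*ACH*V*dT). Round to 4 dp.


Q = 0.018 * 0.85 * 426 * 13.1 = 85.3832 BTU/hr

85.3832 BTU/hr


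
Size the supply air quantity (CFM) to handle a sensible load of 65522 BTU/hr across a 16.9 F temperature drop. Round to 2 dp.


CFM = 65522 / (1.08 * 16.9) = 3589.85

3589.85 CFM


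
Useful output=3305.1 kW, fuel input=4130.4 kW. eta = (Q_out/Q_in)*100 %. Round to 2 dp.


eta = (3305.1/4130.4)*100 = 80.02 %

80.02 %


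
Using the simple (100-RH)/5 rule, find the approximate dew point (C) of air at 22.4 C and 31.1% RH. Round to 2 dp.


Td = 22.4 - (100-31.1)/5 = 8.62 C

8.62 C


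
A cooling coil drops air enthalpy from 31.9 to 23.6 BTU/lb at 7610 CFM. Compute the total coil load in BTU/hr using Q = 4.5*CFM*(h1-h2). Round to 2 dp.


Q = 4.5 * 7610 * (31.9 - 23.6) = 284233.50 BTU/hr

284233.50 BTU/hr


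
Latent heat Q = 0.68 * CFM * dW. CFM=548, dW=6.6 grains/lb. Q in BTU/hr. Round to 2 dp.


Q = 0.68 * 548 * 6.6 = 2459.42 BTU/hr

2459.42 BTU/hr


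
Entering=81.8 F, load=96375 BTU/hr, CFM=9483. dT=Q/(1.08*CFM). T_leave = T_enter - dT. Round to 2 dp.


dT = 96375/(1.08*9483) = 9.4101
T_leave = 81.8 - 9.4101 = 72.39 F

72.39 F


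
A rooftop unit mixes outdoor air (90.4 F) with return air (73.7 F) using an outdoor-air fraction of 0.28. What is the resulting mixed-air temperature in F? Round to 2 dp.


T_mix = 0.28*90.4 + 0.72*73.7 = 78.38 F

78.38 F


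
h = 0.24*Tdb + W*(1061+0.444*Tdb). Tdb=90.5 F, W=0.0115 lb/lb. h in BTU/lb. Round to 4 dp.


h = 0.24*90.5 + 0.0115*(1061+0.444*90.5) = 34.3836 BTU/lb

34.3836 BTU/lb


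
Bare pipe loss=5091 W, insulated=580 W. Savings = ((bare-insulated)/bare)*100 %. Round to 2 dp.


Savings = ((5091-580)/5091)*100 = 88.61 %

88.61 %


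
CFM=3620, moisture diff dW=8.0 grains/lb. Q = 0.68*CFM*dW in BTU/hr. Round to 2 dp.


Q = 0.68 * 3620 * 8.0 = 19692.80 BTU/hr

19692.80 BTU/hr


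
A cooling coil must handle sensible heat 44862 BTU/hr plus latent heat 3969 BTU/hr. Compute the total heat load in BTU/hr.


Qt = 44862 + 3969 = 48831 BTU/hr

48831 BTU/hr


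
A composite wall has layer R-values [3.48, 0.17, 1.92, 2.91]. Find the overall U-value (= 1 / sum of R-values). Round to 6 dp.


R_total = 3.48 + 0.17 + 1.92 + 2.91 = 8.48
U = 1/8.48 = 0.117925

0.117925


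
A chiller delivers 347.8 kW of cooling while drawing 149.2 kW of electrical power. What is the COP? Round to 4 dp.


COP = 347.8 / 149.2 = 2.3311

2.3311


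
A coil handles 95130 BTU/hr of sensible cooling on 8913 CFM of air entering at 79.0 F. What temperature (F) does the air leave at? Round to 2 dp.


dT = 95130/(1.08*8913) = 9.8826
T_leave = 79.0 - 9.8826 = 69.12 F

69.12 F


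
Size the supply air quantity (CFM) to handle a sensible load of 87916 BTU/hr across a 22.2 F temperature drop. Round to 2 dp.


CFM = 87916 / (1.08 * 22.2) = 3666.83

3666.83 CFM


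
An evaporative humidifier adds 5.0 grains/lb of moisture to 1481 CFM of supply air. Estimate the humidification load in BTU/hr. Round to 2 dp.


Q = 0.68 * 1481 * 5.0 = 5035.40 BTU/hr

5035.40 BTU/hr


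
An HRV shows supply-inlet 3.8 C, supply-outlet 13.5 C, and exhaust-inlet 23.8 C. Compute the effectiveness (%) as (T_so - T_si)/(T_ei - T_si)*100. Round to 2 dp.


eff = (13.5-3.8)/(23.8-3.8)*100 = 48.50 %

48.50 %


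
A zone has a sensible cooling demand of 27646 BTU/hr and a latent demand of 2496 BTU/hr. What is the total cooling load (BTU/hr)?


Qt = 27646 + 2496 = 30142 BTU/hr

30142 BTU/hr


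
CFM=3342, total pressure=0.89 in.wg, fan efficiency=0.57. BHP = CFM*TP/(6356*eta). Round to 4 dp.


BHP = 3342 * 0.89 / (6356 * 0.57) = 0.8210 hp

0.8210 hp


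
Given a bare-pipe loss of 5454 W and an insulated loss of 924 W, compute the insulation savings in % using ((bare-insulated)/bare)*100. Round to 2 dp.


Savings = ((5454-924)/5454)*100 = 83.06 %

83.06 %


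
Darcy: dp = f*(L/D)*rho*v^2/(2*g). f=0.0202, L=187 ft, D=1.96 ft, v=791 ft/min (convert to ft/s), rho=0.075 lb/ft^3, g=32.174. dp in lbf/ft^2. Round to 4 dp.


v_fps = 791/60 = 13.1833 ft/s
dp = 0.0202*(187/1.96)*0.075*13.1833^2/(2*32.174) = 0.3904 lbf/ft^2

0.3904 lbf/ft^2


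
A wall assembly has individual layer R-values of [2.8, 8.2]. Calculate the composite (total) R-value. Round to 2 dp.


R_total = 2.8 + 8.2 = 11.00

11.00


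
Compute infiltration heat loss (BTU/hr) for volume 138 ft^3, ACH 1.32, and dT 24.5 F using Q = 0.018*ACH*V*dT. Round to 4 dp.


Q = 0.018 * 1.32 * 138 * 24.5 = 80.3326 BTU/hr

80.3326 BTU/hr


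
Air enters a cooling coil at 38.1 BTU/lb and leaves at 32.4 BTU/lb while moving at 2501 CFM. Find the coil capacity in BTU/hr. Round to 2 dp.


Q = 4.5 * 2501 * (38.1 - 32.4) = 64150.65 BTU/hr

64150.65 BTU/hr


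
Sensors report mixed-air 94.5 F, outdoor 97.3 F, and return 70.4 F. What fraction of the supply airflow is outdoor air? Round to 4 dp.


frac = (94.5 - 70.4) / (97.3 - 70.4) = 0.8959

0.8959


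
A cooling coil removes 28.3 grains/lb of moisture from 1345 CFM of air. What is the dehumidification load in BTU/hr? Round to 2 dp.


Q = 0.68 * 1345 * 28.3 = 25883.18 BTU/hr

25883.18 BTU/hr


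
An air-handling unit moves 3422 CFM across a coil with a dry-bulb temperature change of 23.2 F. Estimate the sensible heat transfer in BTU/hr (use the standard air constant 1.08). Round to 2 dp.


Q = 1.08 * 3422 * 23.2 = 85741.63 BTU/hr

85741.63 BTU/hr


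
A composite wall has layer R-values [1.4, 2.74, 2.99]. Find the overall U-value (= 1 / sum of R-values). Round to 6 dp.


R_total = 1.4 + 2.74 + 2.99 = 7.13
U = 1/7.13 = 0.140252

0.140252


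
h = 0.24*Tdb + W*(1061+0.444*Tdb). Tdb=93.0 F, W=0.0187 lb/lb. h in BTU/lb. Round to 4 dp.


h = 0.24*93.0 + 0.0187*(1061+0.444*93.0) = 42.9329 BTU/lb

42.9329 BTU/lb


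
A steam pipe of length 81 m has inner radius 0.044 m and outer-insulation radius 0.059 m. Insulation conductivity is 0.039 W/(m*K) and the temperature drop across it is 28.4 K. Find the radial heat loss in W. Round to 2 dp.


Q = 2*pi*0.039*81*28.4/ln(0.059/0.044) = 1921.61 W

1921.61 W


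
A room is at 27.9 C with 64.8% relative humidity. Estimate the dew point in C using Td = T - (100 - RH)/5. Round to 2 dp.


Td = 27.9 - (100-64.8)/5 = 20.86 C

20.86 C


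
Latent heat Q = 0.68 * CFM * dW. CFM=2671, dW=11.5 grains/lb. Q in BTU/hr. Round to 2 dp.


Q = 0.68 * 2671 * 11.5 = 20887.22 BTU/hr

20887.22 BTU/hr


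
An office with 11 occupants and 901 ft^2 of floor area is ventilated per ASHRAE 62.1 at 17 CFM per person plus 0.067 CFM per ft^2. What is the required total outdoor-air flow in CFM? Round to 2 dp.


Total = 11*17 + 901*0.067 = 247.37 CFM

247.37 CFM


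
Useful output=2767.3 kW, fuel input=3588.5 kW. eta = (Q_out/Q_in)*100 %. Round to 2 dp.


eta = (2767.3/3588.5)*100 = 77.12 %

77.12 %


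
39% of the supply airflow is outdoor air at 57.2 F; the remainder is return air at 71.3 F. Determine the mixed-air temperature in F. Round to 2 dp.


T_mix = 0.39*57.2 + 0.61*71.3 = 65.80 F

65.80 F


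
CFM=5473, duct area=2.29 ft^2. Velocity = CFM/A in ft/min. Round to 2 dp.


V = 5473 / 2.29 = 2389.96 ft/min

2389.96 ft/min


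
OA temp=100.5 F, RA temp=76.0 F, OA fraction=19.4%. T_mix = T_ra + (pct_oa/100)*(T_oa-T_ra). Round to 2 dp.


T_mix = 76.0 + (19.4/100)*(100.5-76.0) = 80.75 F

80.75 F


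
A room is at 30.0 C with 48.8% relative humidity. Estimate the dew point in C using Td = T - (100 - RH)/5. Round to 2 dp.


Td = 30.0 - (100-48.8)/5 = 19.76 C

19.76 C


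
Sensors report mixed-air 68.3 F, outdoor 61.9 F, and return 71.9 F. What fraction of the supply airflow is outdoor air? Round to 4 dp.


frac = (68.3 - 71.9) / (61.9 - 71.9) = 0.3600

0.3600


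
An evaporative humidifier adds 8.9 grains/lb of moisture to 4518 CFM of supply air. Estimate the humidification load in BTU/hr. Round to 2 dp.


Q = 0.68 * 4518 * 8.9 = 27342.94 BTU/hr

27342.94 BTU/hr


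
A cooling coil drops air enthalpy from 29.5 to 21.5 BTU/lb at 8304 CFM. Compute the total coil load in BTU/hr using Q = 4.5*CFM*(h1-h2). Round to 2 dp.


Q = 4.5 * 8304 * (29.5 - 21.5) = 298944.00 BTU/hr

298944.00 BTU/hr


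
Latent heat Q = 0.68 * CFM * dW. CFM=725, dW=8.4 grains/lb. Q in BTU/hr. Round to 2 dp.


Q = 0.68 * 725 * 8.4 = 4141.20 BTU/hr

4141.20 BTU/hr


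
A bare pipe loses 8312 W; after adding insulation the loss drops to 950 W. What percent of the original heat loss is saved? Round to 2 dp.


Savings = ((8312-950)/8312)*100 = 88.57 %

88.57 %


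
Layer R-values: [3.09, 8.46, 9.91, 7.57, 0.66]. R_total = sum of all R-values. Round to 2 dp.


R_total = 3.09 + 8.46 + 9.91 + 7.57 + 0.66 = 29.69

29.69


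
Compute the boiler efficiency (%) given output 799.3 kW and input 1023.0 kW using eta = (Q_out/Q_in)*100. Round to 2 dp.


eta = (799.3/1023.0)*100 = 78.13 %

78.13 %


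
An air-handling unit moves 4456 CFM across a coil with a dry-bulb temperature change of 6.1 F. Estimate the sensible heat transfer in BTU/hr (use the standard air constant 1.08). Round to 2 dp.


Q = 1.08 * 4456 * 6.1 = 29356.13 BTU/hr

29356.13 BTU/hr


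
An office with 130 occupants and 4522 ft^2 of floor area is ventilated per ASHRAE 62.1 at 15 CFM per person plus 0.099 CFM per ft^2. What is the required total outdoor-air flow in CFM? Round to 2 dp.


Total = 130*15 + 4522*0.099 = 2397.68 CFM

2397.68 CFM


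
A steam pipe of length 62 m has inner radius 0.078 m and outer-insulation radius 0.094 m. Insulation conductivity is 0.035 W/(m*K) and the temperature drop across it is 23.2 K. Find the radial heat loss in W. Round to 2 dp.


Q = 2*pi*0.035*62*23.2/ln(0.094/0.078) = 1695.31 W

1695.31 W


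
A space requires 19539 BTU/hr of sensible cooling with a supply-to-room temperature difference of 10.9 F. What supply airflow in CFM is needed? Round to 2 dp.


CFM = 19539 / (1.08 * 10.9) = 1659.79

1659.79 CFM


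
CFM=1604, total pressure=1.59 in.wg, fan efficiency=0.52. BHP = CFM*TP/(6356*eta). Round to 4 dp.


BHP = 1604 * 1.59 / (6356 * 0.52) = 0.7716 hp

0.7716 hp


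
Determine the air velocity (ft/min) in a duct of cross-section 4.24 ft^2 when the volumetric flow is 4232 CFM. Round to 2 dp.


V = 4232 / 4.24 = 998.11 ft/min

998.11 ft/min


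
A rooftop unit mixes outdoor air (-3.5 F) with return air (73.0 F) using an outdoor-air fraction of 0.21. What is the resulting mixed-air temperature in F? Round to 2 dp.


T_mix = 0.21*(-3.5) + 0.79*73.0 = 56.94 F

56.94 F
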